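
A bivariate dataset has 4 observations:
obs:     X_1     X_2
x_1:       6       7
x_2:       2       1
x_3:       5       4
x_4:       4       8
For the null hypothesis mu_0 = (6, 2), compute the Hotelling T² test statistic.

Step 1 — sample mean vector:
  mean(X_1) = (6 + 2 + 5 + 4) / 4 = 17/4 = 4.25
  mean(X_2) = (7 + 1 + 4 + 8) / 4 = 20/4 = 5
  x̄ = (4.25, 5),  deviation x̄ - mu_0 = (4.25, 5) - (6, 2) = (-1.75, 3).

Step 2 — sample covariance matrix, S[i,j] = (1/(n-1)) · Σ_k (x_{k,i} - mean_i) · (x_{k,j} - mean_j), divisor n-1 = 3:
  S[X_1,X_1] = ((1.75)·(1.75) + (-2.25)·(-2.25) + (0.75)·(0.75) + (-0.25)·(-0.25)) / 3 = 8.75/3 = 2.9167
  S[X_1,X_2] = ((1.75)·(2) + (-2.25)·(-4) + (0.75)·(-1) + (-0.25)·(3)) / 3 = 11/3 = 3.6667
  S[X_2,X_2] = ((2)·(2) + (-4)·(-4) + (-1)·(-1) + (3)·(3)) / 3 = 30/3 = 10
  S = [[2.9167, 3.6667],
 [3.6667, 10]].

Step 3 — invert S. det(S) = 2.9167·10 - (3.6667)² = 15.7222.
  S^{-1} = (1/det) · [[d, -b], [-b, a]] = [[0.636, -0.2332],
 [-0.2332, 0.1855]].

Step 4 — quadratic form (x̄ - mu_0)^T · S^{-1} · (x̄ - mu_0):
  S^{-1} · (x̄ - mu_0) = (-1.8127, 0.9647),
  (x̄ - mu_0)^T · [...] = (-1.75)·(-1.8127) + (3)·(0.9647) = 6.0663.

Step 5 — scale by n: T² = 4 · 6.0663 = 24.265.

T² ≈ 24.265


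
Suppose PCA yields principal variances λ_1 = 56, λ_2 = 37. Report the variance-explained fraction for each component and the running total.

Step 1 — total variance = trace(Sigma) = Σ λ_i = 56 + 37 = 93.

Step 2 — fraction explained by component i = λ_i / Σ λ:
  PC1: 56/93 = 0.6022
  PC2: 37/93 = 0.3978

Step 3 — cumulative fraction after k components = (λ_1 + ... + λ_k) / Σ λ:
  k = 1: 56/93 = 0.6022
  k = 2: (56 + 37)/93 = 93/93 = 1

Summary (fraction, with percent):

explained: PC1 0.6022 (60.22%), PC2 0.3978 (39.78%);  cumulative: 0.6022, 1


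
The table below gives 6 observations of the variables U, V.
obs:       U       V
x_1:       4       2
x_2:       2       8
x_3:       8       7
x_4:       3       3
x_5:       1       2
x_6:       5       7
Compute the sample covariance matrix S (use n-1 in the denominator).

Step 1 — column means:
  mean(U) = (4 + 2 + 8 + 3 + 1 + 5) / 6 = 23/6 = 3.8333
  mean(V) = (2 + 8 + 7 + 3 + 2 + 7) / 6 = 29/6 = 4.8333

Step 2 — sample covariance S[i,j] = (1/(n-1)) · Σ_k (x_{k,i} - mean_i) · (x_{k,j} - mean_j), with n-1 = 5.
  S[U,U] = ((0.1667)·(0.1667) + (-1.8333)·(-1.8333) + (4.1667)·(4.1667) + (-0.8333)·(-0.8333) + (-2.8333)·(-2.8333) + (1.1667)·(1.1667)) / 5 = 30.8333/5 = 6.1667
  S[U,V] = ((0.1667)·(-2.8333) + (-1.8333)·(3.1667) + (4.1667)·(2.1667) + (-0.8333)·(-1.8333) + (-2.8333)·(-2.8333) + (1.1667)·(2.1667)) / 5 = 14.8333/5 = 2.9667
  S[V,V] = ((-2.8333)·(-2.8333) + (3.1667)·(3.1667) + (2.1667)·(2.1667) + (-1.8333)·(-1.8333) + (-2.8333)·(-2.8333) + (2.1667)·(2.1667)) / 5 = 38.8333/5 = 7.7667

S is symmetric (S[j,i] = S[i,j]). Assembling:

S = [[6.1667, 2.9667],
 [2.9667, 7.7667]]


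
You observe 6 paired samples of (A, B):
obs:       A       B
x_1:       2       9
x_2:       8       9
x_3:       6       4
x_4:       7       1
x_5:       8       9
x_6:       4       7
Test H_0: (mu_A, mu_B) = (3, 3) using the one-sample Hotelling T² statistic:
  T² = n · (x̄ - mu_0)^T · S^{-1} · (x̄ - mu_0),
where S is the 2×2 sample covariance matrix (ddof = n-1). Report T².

Step 1 — sample mean vector:
  mean(A) = (2 + 8 + 6 + 7 + 8 + 4) / 6 = 35/6 = 5.8333
  mean(B) = (9 + 9 + 4 + 1 + 9 + 7) / 6 = 39/6 = 6.5
  x̄ = (5.8333, 6.5),  deviation x̄ - mu_0 = (5.8333, 6.5) - (3, 3) = (2.8333, 3.5).

Step 2 — sample covariance matrix, S[i,j] = (1/(n-1)) · Σ_k (x_{k,i} - mean_i) · (x_{k,j} - mean_j), divisor n-1 = 5:
  S[A,A] = ((-3.8333)·(-3.8333) + (2.1667)·(2.1667) + (0.1667)·(0.1667) + (1.1667)·(1.1667) + (2.1667)·(2.1667) + (-1.8333)·(-1.8333)) / 5 = 28.8333/5 = 5.7667
  S[A,B] = ((-3.8333)·(2.5) + (2.1667)·(2.5) + (0.1667)·(-2.5) + (1.1667)·(-5.5) + (2.1667)·(2.5) + (-1.8333)·(0.5)) / 5 = -6.5/5 = -1.3
  S[B,B] = ((2.5)·(2.5) + (2.5)·(2.5) + (-2.5)·(-2.5) + (-5.5)·(-5.5) + (2.5)·(2.5) + (0.5)·(0.5)) / 5 = 55.5/5 = 11.1
  S = [[5.7667, -1.3],
 [-1.3, 11.1]].

Step 3 — invert S. det(S) = 5.7667·11.1 - (-1.3)² = 62.32.
  S^{-1} = (1/det) · [[d, -b], [-b, a]] = [[0.1781, 0.0209],
 [0.0209, 0.0925]].

Step 4 — quadratic form (x̄ - mu_0)^T · S^{-1} · (x̄ - mu_0):
  S^{-1} · (x̄ - mu_0) = (0.5777, 0.383),
  (x̄ - mu_0)^T · [...] = (2.8333)·(0.5777) + (3.5)·(0.383) = 2.9771.

Step 5 — scale by n: T² = 6 · 2.9771 = 17.8626.

T² ≈ 17.8626


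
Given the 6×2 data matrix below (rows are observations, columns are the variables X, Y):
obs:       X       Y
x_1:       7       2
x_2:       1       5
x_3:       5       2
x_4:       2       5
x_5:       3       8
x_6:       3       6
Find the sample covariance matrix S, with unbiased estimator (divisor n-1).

Step 1 — column means:
  mean(X) = (7 + 1 + 5 + 2 + 3 + 3) / 6 = 21/6 = 3.5
  mean(Y) = (2 + 5 + 2 + 5 + 8 + 6) / 6 = 28/6 = 4.6667

Step 2 — sample covariance S[i,j] = (1/(n-1)) · Σ_k (x_{k,i} - mean_i) · (x_{k,j} - mean_j), with n-1 = 5.
  S[X,X] = ((3.5)·(3.5) + (-2.5)·(-2.5) + (1.5)·(1.5) + (-1.5)·(-1.5) + (-0.5)·(-0.5) + (-0.5)·(-0.5)) / 5 = 23.5/5 = 4.7
  S[X,Y] = ((3.5)·(-2.6667) + (-2.5)·(0.3333) + (1.5)·(-2.6667) + (-1.5)·(0.3333) + (-0.5)·(3.3333) + (-0.5)·(1.3333)) / 5 = -17/5 = -3.4
  S[Y,Y] = ((-2.6667)·(-2.6667) + (0.3333)·(0.3333) + (-2.6667)·(-2.6667) + (0.3333)·(0.3333) + (3.3333)·(3.3333) + (1.3333)·(1.3333)) / 5 = 27.3333/5 = 5.4667

S is symmetric (S[j,i] = S[i,j]). Assembling:

S = [[4.7, -3.4],
 [-3.4, 5.4667]]


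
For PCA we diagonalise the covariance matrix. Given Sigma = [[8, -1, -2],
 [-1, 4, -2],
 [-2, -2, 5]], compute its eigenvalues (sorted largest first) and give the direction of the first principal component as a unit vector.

Step 1 — characteristic polynomial p(λ) = det(λI - Sigma) = λ³ - tr·λ² + c_1·λ - det, where tr = trace, c_1 = sum of the principal 2×2 minors, det = det(Sigma):
  tr = 8 + 4 + 5 = 17,
  c_1 = (8·4 - (-1)²) + (8·5 - (-2)²) + (4·5 - (-2)²) = 31 + 36 + 16 = 83,
  det = 8·(4·5 - (-2)²) - (-1)·((-1)·5 - (-2)·(-2)) + (-2)·((-1)·(-2) - 4·(-2)) = 8·(16) - (-1)·(-9) + (-2)·(10) = 99.
  So p(λ) = λ³ - 17λ² + 83λ - 99.
Step 2 — look for an integer root (rational root theorem: any rational root is an integer divisor of 99). Testing λ = 9:
  p(9) = 729 - 1377 + 747 - 99 = 0  ✓
  Dividing out (λ - 9): p(λ) = (λ - 9)(λ² - 8λ + 11).
Step 3 — remaining eigenvalues from the quadratic λ² - 8λ + 11 = 0:
  Δ = 8² - 4·11 = 64 - 44 = 20,  λ = (8 ± √20)/2 = (8 ± 4.4721)/2 ≈ 6.2361 or 1.7639.
  Sorted: λ_1 = 9,  λ_2 = 6.2361,  λ_3 = 1.7639  (check: sum = 17 = tr ✓).

Step 4 — unit eigenvector for λ_1 = 9: v spans the null space of (Sigma - λ_1 I), whose rows are
  r_1 = (-1, -1, -2),  r_2 = (-1, -5, -2),  r_3 = (-2, -2, -4).
  v is orthogonal to every row, so take v ∝ r_1 × r_2 = ((-1)·(-2) - (-2)·(-5), (-2)·(-1) - (-1)·(-2), (-1)·(-5) - (-1)·(-1)) = (-8, 0, 4).
  Rescale (divide by 4; multiply by -1 so the first nonzero entry is positive): u = (2, 0, -1).
  ||u|| = √((2)² + (0)² + (-1)²) = √(5) ≈ 2.2361,  v_1 = u/||u|| ≈ (0.8944, 0, -0.4472) (||v_1|| = 1).

λ_1 = 9,  λ_2 = 6.2361,  λ_3 = 1.7639;  v_1 ≈ (0.8944, 0, -0.4472)


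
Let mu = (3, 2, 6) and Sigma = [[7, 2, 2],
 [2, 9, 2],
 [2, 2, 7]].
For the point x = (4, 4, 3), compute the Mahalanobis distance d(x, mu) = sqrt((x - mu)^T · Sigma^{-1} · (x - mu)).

Step 1 — centre the observation: (x - mu) = (1, 2, -3).

Step 2 — invert Sigma (cofactor / det for 3×3, or solve directly):
  Sigma^{-1} = [[0.1616, -0.0274, -0.0384],
 [-0.0274, 0.1233, -0.0274],
 [-0.0384, -0.0274, 0.1616]].

Step 3 — form the quadratic (x - mu)^T · Sigma^{-1} · (x - mu):
  Sigma^{-1} · (x - mu) = (0.2219, 0.3014, -0.5781).
  (x - mu)^T · [Sigma^{-1} · (x - mu)] = (1)·(0.2219) + (2)·(0.3014) + (-3)·(-0.5781) = 2.5589.

Step 4 — take square root: d = √(2.5589) ≈ 1.5997.

d(x, mu) = √(2.5589) ≈ 1.5997


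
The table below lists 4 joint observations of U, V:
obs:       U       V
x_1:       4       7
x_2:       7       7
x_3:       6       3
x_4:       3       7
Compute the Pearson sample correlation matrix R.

Step 1 — column means:
  mean(U) = (4 + 7 + 6 + 3) / 4 = 20/4 = 5
  mean(V) = (7 + 7 + 3 + 7) / 4 = 24/4 = 6

Step 2 — sample variances and covariances s[i,j] = (1/(n-1)) · Σ_k (x_{k,i} - mean_i) · (x_{k,j} - mean_j), with n-1 = 3:
  s[U,U] = ((-1)·(-1) + (2)·(2) + (1)·(1) + (-2)·(-2)) / 3 = 10/3 = 3.3333
  s[U,V] = ((-1)·(1) + (2)·(1) + (1)·(-3) + (-2)·(1)) / 3 = -4/3 = -1.3333
  s[V,V] = ((1)·(1) + (1)·(1) + (-3)·(-3) + (1)·(1)) / 3 = 12/3 = 4
  Sample standard deviations s_i = √(s[i,i]):
  s(U) = √(3.3333) = 1.8257
  s(V) = √(4) = 2

Step 3 — r_{ij} = s_{ij} / (s_i · s_j):
  r[U,U] = 1 (diagonal).
  r[U,V] = -1.3333 / (1.8257 · 2) = -1.3333 / 3.6515 = -0.3651
  r[V,V] = 1 (diagonal).

R is symmetric with unit diagonal. Assembling:

R = [[1, -0.3651],
 [-0.3651, 1]]


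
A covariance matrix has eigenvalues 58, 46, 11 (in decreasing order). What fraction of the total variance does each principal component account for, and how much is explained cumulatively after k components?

Step 1 — total variance = trace(Sigma) = Σ λ_i = 58 + 46 + 11 = 115.

Step 2 — fraction explained by component i = λ_i / Σ λ:
  PC1: 58/115 = 0.5043
  PC2: 46/115 = 0.4
  PC3: 11/115 = 0.0957

Step 3 — cumulative fraction after k components = (λ_1 + ... + λ_k) / Σ λ:
  k = 1: 58/115 = 0.5043
  k = 2: (58 + 46)/115 = 104/115 = 0.9043
  k = 3: (58 + 46 + 11)/115 = 115/115 = 1

Summary (fraction, with percent):

explained: PC1 0.5043 (50.43%), PC2 0.4 (40%), PC3 0.0957 (9.57%);  cumulative: 0.5043, 0.9043, 1


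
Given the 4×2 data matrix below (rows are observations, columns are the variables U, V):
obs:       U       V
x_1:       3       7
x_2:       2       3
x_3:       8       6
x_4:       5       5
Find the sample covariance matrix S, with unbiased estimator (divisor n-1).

Step 1 — column means:
  mean(U) = (3 + 2 + 8 + 5) / 4 = 18/4 = 4.5
  mean(V) = (7 + 3 + 6 + 5) / 4 = 21/4 = 5.25

Step 2 — sample covariance S[i,j] = (1/(n-1)) · Σ_k (x_{k,i} - mean_i) · (x_{k,j} - mean_j), with n-1 = 3.
  S[U,U] = ((-1.5)·(-1.5) + (-2.5)·(-2.5) + (3.5)·(3.5) + (0.5)·(0.5)) / 3 = 21/3 = 7
  S[U,V] = ((-1.5)·(1.75) + (-2.5)·(-2.25) + (3.5)·(0.75) + (0.5)·(-0.25)) / 3 = 5.5/3 = 1.8333
  S[V,V] = ((1.75)·(1.75) + (-2.25)·(-2.25) + (0.75)·(0.75) + (-0.25)·(-0.25)) / 3 = 8.75/3 = 2.9167

S is symmetric (S[j,i] = S[i,j]). Assembling:

S = [[7, 1.8333],
 [1.8333, 2.9167]]


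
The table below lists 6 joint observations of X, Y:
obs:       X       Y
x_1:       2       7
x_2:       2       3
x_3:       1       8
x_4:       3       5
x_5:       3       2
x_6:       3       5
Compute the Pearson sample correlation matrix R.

Step 1 — column means:
  mean(X) = (2 + 2 + 1 + 3 + 3 + 3) / 6 = 14/6 = 2.3333
  mean(Y) = (7 + 3 + 8 + 5 + 2 + 5) / 6 = 30/6 = 5

Step 2 — sample variances and covariances s[i,j] = (1/(n-1)) · Σ_k (x_{k,i} - mean_i) · (x_{k,j} - mean_j), with n-1 = 5:
  s[X,X] = ((-0.3333)·(-0.3333) + (-0.3333)·(-0.3333) + (-1.3333)·(-1.3333) + (0.6667)·(0.6667) + (0.6667)·(0.6667) + (0.6667)·(0.6667)) / 5 = 3.3333/5 = 0.6667
  s[X,Y] = ((-0.3333)·(2) + (-0.3333)·(-2) + (-1.3333)·(3) + (0.6667)·(0) + (0.6667)·(-3) + (0.6667)·(0)) / 5 = -6/5 = -1.2
  s[Y,Y] = ((2)·(2) + (-2)·(-2) + (3)·(3) + (0)·(0) + (-3)·(-3) + (0)·(0)) / 5 = 26/5 = 5.2
  Sample standard deviations s_i = √(s[i,i]):
  s(X) = √(0.6667) = 0.8165
  s(Y) = √(5.2) = 2.2804

Step 3 — r_{ij} = s_{ij} / (s_i · s_j):
  r[X,X] = 1 (diagonal).
  r[X,Y] = -1.2 / (0.8165 · 2.2804) = -1.2 / 1.8619 = -0.6445
  r[Y,Y] = 1 (diagonal).

R is symmetric with unit diagonal. Assembling:

R = [[1, -0.6445],
 [-0.6445, 1]]


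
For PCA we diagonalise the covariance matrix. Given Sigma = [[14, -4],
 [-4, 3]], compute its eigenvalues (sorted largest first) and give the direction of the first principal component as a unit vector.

Step 1 — characteristic polynomial of 2×2 Sigma:
  det(Sigma - λI) = λ² - trace · λ + det = 0.
  trace = 14 + 3 = 17, det = 14·3 - (-4)² = 26.
Step 2 — discriminant:
  Δ = trace² - 4·det = 289 - 104 = 185.
Step 3 — eigenvalues:
  λ = (trace ± √Δ)/2 = (17 ± 13.6015)/2,
  λ_1 = 15.3007,  λ_2 = 1.6993.

Step 4 — unit eigenvector for λ_1: solve (Sigma - λ_1 I)v = 0. First row:
  (14 - 15.3007)·v_x + (-4)·v_y = 0, i.e. (-1.3007)·v_x + (-4)·v_y = 0,
  so v ∝ (b, λ_1 - a) = (-4, 1.3007); multiply by -1 so the first entry is positive: u = (4, -1.3007).
  ||u|| = √((4)² + (-1.3007)²) = √(17.6919) ≈ 4.2062,
  v_1 = u/||u|| ≈ (0.951, -0.3092) (||v_1|| = 1).

λ_1 = 15.3007,  λ_2 = 1.6993;  v_1 ≈ (0.951, -0.3092)


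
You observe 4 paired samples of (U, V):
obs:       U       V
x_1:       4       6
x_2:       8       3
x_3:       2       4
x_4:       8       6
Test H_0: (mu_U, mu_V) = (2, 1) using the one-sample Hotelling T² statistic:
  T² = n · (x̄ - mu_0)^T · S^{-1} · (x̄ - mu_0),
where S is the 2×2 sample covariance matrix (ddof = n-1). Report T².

Step 1 — sample mean vector:
  mean(U) = (4 + 8 + 2 + 8) / 4 = 22/4 = 5.5
  mean(V) = (6 + 3 + 4 + 6) / 4 = 19/4 = 4.75
  x̄ = (5.5, 4.75),  deviation x̄ - mu_0 = (5.5, 4.75) - (2, 1) = (3.5, 3.75).

Step 2 — sample covariance matrix, S[i,j] = (1/(n-1)) · Σ_k (x_{k,i} - mean_i) · (x_{k,j} - mean_j), divisor n-1 = 3:
  S[U,U] = ((-1.5)·(-1.5) + (2.5)·(2.5) + (-3.5)·(-3.5) + (2.5)·(2.5)) / 3 = 27/3 = 9
  S[U,V] = ((-1.5)·(1.25) + (2.5)·(-1.75) + (-3.5)·(-0.75) + (2.5)·(1.25)) / 3 = -0.5/3 = -0.1667
  S[V,V] = ((1.25)·(1.25) + (-1.75)·(-1.75) + (-0.75)·(-0.75) + (1.25)·(1.25)) / 3 = 6.75/3 = 2.25
  S = [[9, -0.1667],
 [-0.1667, 2.25]].

Step 3 — invert S. det(S) = 9·2.25 - (-0.1667)² = 20.2222.
  S^{-1} = (1/det) · [[d, -b], [-b, a]] = [[0.1113, 0.0082],
 [0.0082, 0.4451]].

Step 4 — quadratic form (x̄ - mu_0)^T · S^{-1} · (x̄ - mu_0):
  S^{-1} · (x̄ - mu_0) = (0.4203, 1.6978),
  (x̄ - mu_0)^T · [...] = (3.5)·(0.4203) + (3.75)·(1.6978) = 7.8379.

Step 5 — scale by n: T² = 4 · 7.8379 = 31.3516.

T² ≈ 31.3516


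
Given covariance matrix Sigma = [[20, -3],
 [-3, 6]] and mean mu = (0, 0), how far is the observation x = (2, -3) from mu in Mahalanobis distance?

Step 1 — centre the observation: (x - mu) = (2, -3).

Step 2 — invert Sigma. det(Sigma) = 20·6 - (-3)² = 111.
  Sigma^{-1} = (1/det) · [[d, -b], [-b, a]] = [[0.0541, 0.027],
 [0.027, 0.1802]].

Step 3 — form the quadratic (x - mu)^T · Sigma^{-1} · (x - mu):
  Sigma^{-1} · (x - mu) = (0.027, -0.4865).
  (x - mu)^T · [Sigma^{-1} · (x - mu)] = (2)·(0.027) + (-3)·(-0.4865) = 1.5135.

Step 4 — take square root: d = √(1.5135) ≈ 1.2302.

d(x, mu) = √(1.5135) ≈ 1.2302


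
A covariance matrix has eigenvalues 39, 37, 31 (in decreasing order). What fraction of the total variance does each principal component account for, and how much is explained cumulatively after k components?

Step 1 — total variance = trace(Sigma) = Σ λ_i = 39 + 37 + 31 = 107.

Step 2 — fraction explained by component i = λ_i / Σ λ:
  PC1: 39/107 = 0.3645
  PC2: 37/107 = 0.3458
  PC3: 31/107 = 0.2897

Step 3 — cumulative fraction after k components = (λ_1 + ... + λ_k) / Σ λ:
  k = 1: 39/107 = 0.3645
  k = 2: (39 + 37)/107 = 76/107 = 0.7103
  k = 3: (39 + 37 + 31)/107 = 107/107 = 1

Summary (fraction, with percent):

explained: PC1 0.3645 (36.45%), PC2 0.3458 (34.58%), PC3 0.2897 (28.97%);  cumulative: 0.3645, 0.7103, 1


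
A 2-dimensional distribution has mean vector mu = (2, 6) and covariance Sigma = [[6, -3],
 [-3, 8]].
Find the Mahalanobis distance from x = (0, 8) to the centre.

Step 1 — centre the observation: (x - mu) = (-2, 2).

Step 2 — invert Sigma. det(Sigma) = 6·8 - (-3)² = 39.
  Sigma^{-1} = (1/det) · [[d, -b], [-b, a]] = [[0.2051, 0.0769],
 [0.0769, 0.1538]].

Step 3 — form the quadratic (x - mu)^T · Sigma^{-1} · (x - mu):
  Sigma^{-1} · (x - mu) = (-0.2564, 0.1538).
  (x - mu)^T · [Sigma^{-1} · (x - mu)] = (-2)·(-0.2564) + (2)·(0.1538) = 0.8205.

Step 4 — take square root: d = √(0.8205) ≈ 0.9058.

d(x, mu) = √(0.8205) ≈ 0.9058


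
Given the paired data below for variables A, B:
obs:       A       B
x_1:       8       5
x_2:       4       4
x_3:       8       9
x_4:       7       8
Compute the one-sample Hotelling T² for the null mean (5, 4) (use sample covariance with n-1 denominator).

Step 1 — sample mean vector:
  mean(A) = (8 + 4 + 8 + 7) / 4 = 27/4 = 6.75
  mean(B) = (5 + 4 + 9 + 8) / 4 = 26/4 = 6.5
  x̄ = (6.75, 6.5),  deviation x̄ - mu_0 = (6.75, 6.5) - (5, 4) = (1.75, 2.5).

Step 2 — sample covariance matrix, S[i,j] = (1/(n-1)) · Σ_k (x_{k,i} - mean_i) · (x_{k,j} - mean_j), divisor n-1 = 3:
  S[A,A] = ((1.25)·(1.25) + (-2.75)·(-2.75) + (1.25)·(1.25) + (0.25)·(0.25)) / 3 = 10.75/3 = 3.5833
  S[A,B] = ((1.25)·(-1.5) + (-2.75)·(-2.5) + (1.25)·(2.5) + (0.25)·(1.5)) / 3 = 8.5/3 = 2.8333
  S[B,B] = ((-1.5)·(-1.5) + (-2.5)·(-2.5) + (2.5)·(2.5) + (1.5)·(1.5)) / 3 = 17/3 = 5.6667
  S = [[3.5833, 2.8333],
 [2.8333, 5.6667]].

Step 3 — invert S. det(S) = 3.5833·5.6667 - (2.8333)² = 12.2778.
  S^{-1} = (1/det) · [[d, -b], [-b, a]] = [[0.4615, -0.2308],
 [-0.2308, 0.2919]].

Step 4 — quadratic form (x̄ - mu_0)^T · S^{-1} · (x̄ - mu_0):
  S^{-1} · (x̄ - mu_0) = (0.2308, 0.3258),
  (x̄ - mu_0)^T · [...] = (1.75)·(0.2308) + (2.5)·(0.3258) = 1.2183.

Step 5 — scale by n: T² = 4 · 1.2183 = 4.8733.

T² ≈ 4.8733


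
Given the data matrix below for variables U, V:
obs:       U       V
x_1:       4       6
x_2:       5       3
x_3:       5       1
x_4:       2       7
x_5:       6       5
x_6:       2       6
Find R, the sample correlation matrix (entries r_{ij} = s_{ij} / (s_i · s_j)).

Step 1 — column means:
  mean(U) = (4 + 5 + 5 + 2 + 6 + 2) / 6 = 24/6 = 4
  mean(V) = (6 + 3 + 1 + 7 + 5 + 6) / 6 = 28/6 = 4.6667

Step 2 — sample variances and covariances s[i,j] = (1/(n-1)) · Σ_k (x_{k,i} - mean_i) · (x_{k,j} - mean_j), with n-1 = 5:
  s[U,U] = ((0)·(0) + (1)·(1) + (1)·(1) + (-2)·(-2) + (2)·(2) + (-2)·(-2)) / 5 = 14/5 = 2.8
  s[U,V] = ((0)·(1.3333) + (1)·(-1.6667) + (1)·(-3.6667) + (-2)·(2.3333) + (2)·(0.3333) + (-2)·(1.3333)) / 5 = -12/5 = -2.4
  s[V,V] = ((1.3333)·(1.3333) + (-1.6667)·(-1.6667) + (-3.6667)·(-3.6667) + (2.3333)·(2.3333) + (0.3333)·(0.3333) + (1.3333)·(1.3333)) / 5 = 25.3333/5 = 5.0667
  Sample standard deviations s_i = √(s[i,i]):
  s(U) = √(2.8) = 1.6733
  s(V) = √(5.0667) = 2.2509

Step 3 — r_{ij} = s_{ij} / (s_i · s_j):
  r[U,U] = 1 (diagonal).
  r[U,V] = -2.4 / (1.6733 · 2.2509) = -2.4 / 3.7665 = -0.6372
  r[V,V] = 1 (diagonal).

R is symmetric with unit diagonal. Assembling:

R = [[1, -0.6372],
 [-0.6372, 1]]


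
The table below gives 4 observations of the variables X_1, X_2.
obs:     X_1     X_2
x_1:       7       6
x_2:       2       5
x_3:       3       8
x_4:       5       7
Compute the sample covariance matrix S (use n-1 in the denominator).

Step 1 — column means:
  mean(X_1) = (7 + 2 + 3 + 5) / 4 = 17/4 = 4.25
  mean(X_2) = (6 + 5 + 8 + 7) / 4 = 26/4 = 6.5

Step 2 — sample covariance S[i,j] = (1/(n-1)) · Σ_k (x_{k,i} - mean_i) · (x_{k,j} - mean_j), with n-1 = 3.
  S[X_1,X_1] = ((2.75)·(2.75) + (-2.25)·(-2.25) + (-1.25)·(-1.25) + (0.75)·(0.75)) / 3 = 14.75/3 = 4.9167
  S[X_1,X_2] = ((2.75)·(-0.5) + (-2.25)·(-1.5) + (-1.25)·(1.5) + (0.75)·(0.5)) / 3 = 0.5/3 = 0.1667
  S[X_2,X_2] = ((-0.5)·(-0.5) + (-1.5)·(-1.5) + (1.5)·(1.5) + (0.5)·(0.5)) / 3 = 5/3 = 1.6667

S is symmetric (S[j,i] = S[i,j]). Assembling:

S = [[4.9167, 0.1667],
 [0.1667, 1.6667]]


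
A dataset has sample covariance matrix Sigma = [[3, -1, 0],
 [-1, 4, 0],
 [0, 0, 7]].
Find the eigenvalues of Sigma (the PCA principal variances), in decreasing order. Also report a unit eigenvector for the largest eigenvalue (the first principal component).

Step 1 — characteristic polynomial p(λ) = det(λI - Sigma) = λ³ - tr·λ² + c_1·λ - det, where tr = trace, c_1 = sum of the principal 2×2 minors, det = det(Sigma):
  tr = 3 + 4 + 7 = 14,
  c_1 = (3·4 - (-1)²) + (3·7 - (0)²) + (4·7 - (0)²) = 11 + 21 + 28 = 60,
  det = 3·(4·7 - (0)²) - (-1)·((-1)·7 - (0)·(0)) + (0)·((-1)·(0) - 4·(0)) = 3·(28) - (-1)·(-7) + (0)·(0) = 77.
  So p(λ) = λ³ - 14λ² + 60λ - 77.
Step 2 — look for an integer root (rational root theorem: any rational root is an integer divisor of 77). Testing λ = 7:
  p(7) = 343 - 686 + 420 - 77 = 0  ✓
  Dividing out (λ - 7): p(λ) = (λ - 7)(λ² - 7λ + 11).
Step 3 — remaining eigenvalues from the quadratic λ² - 7λ + 11 = 0:
  Δ = 7² - 4·11 = 49 - 44 = 5,  λ = (7 ± √5)/2 = (7 ± 2.2361)/2 ≈ 4.618 or 2.382.
  Sorted: λ_1 = 7,  λ_2 = 4.618,  λ_3 = 2.382  (check: sum = 14 = tr ✓).

Step 4 — unit eigenvector for λ_1 = 7: v spans the null space of (Sigma - λ_1 I), whose rows are
  r_1 = (-4, -1, 0),  r_2 = (-1, -3, 0),  r_3 = (0, 0, 0).
  v is orthogonal to every row, so take v ∝ r_1 × r_2 = ((-1)·(0) - (0)·(-3), (0)·(-1) - (-4)·(0), (-4)·(-3) - (-1)·(-1)) = (0, 0, 11).
  Rescale (divide by 11): u = (0, 0, 1).
  ||u|| = √((0)² + (0)² + (1)²) = √(1) = 1,  v_1 = u/||u|| ≈ (0, 0, 1) (||v_1|| = 1).

λ_1 = 7,  λ_2 = 4.618,  λ_3 = 2.382;  v_1 ≈ (0, 0, 1)


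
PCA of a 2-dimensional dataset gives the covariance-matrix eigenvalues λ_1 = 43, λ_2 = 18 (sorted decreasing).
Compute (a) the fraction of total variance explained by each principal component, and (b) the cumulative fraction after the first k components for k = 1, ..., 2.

Step 1 — total variance = trace(Sigma) = Σ λ_i = 43 + 18 = 61.

Step 2 — fraction explained by component i = λ_i / Σ λ:
  PC1: 43/61 = 0.7049
  PC2: 18/61 = 0.2951

Step 3 — cumulative fraction after k components = (λ_1 + ... + λ_k) / Σ λ:
  k = 1: 43/61 = 0.7049
  k = 2: (43 + 18)/61 = 61/61 = 1

Summary (fraction, with percent):

explained: PC1 0.7049 (70.49%), PC2 0.2951 (29.51%);  cumulative: 0.7049, 1


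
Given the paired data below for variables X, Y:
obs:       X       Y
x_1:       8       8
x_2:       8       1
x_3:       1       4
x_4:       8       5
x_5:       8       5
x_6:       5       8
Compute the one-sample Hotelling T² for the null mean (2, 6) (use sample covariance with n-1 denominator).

Step 1 — sample mean vector:
  mean(X) = (8 + 8 + 1 + 8 + 8 + 5) / 6 = 38/6 = 6.3333
  mean(Y) = (8 + 1 + 4 + 5 + 5 + 8) / 6 = 31/6 = 5.1667
  x̄ = (6.3333, 5.1667),  deviation x̄ - mu_0 = (6.3333, 5.1667) - (2, 6) = (4.3333, -0.8333).

Step 2 — sample covariance matrix, S[i,j] = (1/(n-1)) · Σ_k (x_{k,i} - mean_i) · (x_{k,j} - mean_j), divisor n-1 = 5:
  S[X,X] = ((1.6667)·(1.6667) + (1.6667)·(1.6667) + (-5.3333)·(-5.3333) + (1.6667)·(1.6667) + (1.6667)·(1.6667) + (-1.3333)·(-1.3333)) / 5 = 41.3333/5 = 8.2667
  S[X,Y] = ((1.6667)·(2.8333) + (1.6667)·(-4.1667) + (-5.3333)·(-1.1667) + (1.6667)·(-0.1667) + (1.6667)·(-0.1667) + (-1.3333)·(2.8333)) / 5 = -0.3333/5 = -0.0667
  S[Y,Y] = ((2.8333)·(2.8333) + (-4.1667)·(-4.1667) + (-1.1667)·(-1.1667) + (-0.1667)·(-0.1667) + (-0.1667)·(-0.1667) + (2.8333)·(2.8333)) / 5 = 34.8333/5 = 6.9667
  S = [[8.2667, -0.0667],
 [-0.0667, 6.9667]].

Step 3 — invert S. det(S) = 8.2667·6.9667 - (-0.0667)² = 57.5867.
  S^{-1} = (1/det) · [[d, -b], [-b, a]] = [[0.121, 0.0012],
 [0.0012, 0.1436]].

Step 4 — quadratic form (x̄ - mu_0)^T · S^{-1} · (x̄ - mu_0):
  S^{-1} · (x̄ - mu_0) = (0.5233, -0.1146),
  (x̄ - mu_0)^T · [...] = (4.3333)·(0.5233) + (-0.8333)·(-0.1146) = 2.363.

Step 5 — scale by n: T² = 6 · 2.363 = 14.1781.

T² ≈ 14.1781


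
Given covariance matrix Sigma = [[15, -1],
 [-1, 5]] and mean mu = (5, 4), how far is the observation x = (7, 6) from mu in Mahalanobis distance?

Step 1 — centre the observation: (x - mu) = (2, 2).

Step 2 — invert Sigma. det(Sigma) = 15·5 - (-1)² = 74.
  Sigma^{-1} = (1/det) · [[d, -b], [-b, a]] = [[0.0676, 0.0135],
 [0.0135, 0.2027]].

Step 3 — form the quadratic (x - mu)^T · Sigma^{-1} · (x - mu):
  Sigma^{-1} · (x - mu) = (0.1622, 0.4324).
  (x - mu)^T · [Sigma^{-1} · (x - mu)] = (2)·(0.1622) + (2)·(0.4324) = 1.1892.

Step 4 — take square root: d = √(1.1892) ≈ 1.0905.

d(x, mu) = √(1.1892) ≈ 1.0905


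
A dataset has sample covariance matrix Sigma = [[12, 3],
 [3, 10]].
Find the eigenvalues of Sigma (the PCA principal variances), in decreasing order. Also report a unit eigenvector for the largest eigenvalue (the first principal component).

Step 1 — characteristic polynomial of 2×2 Sigma:
  det(Sigma - λI) = λ² - trace · λ + det = 0.
  trace = 12 + 10 = 22, det = 12·10 - (3)² = 111.
Step 2 — discriminant:
  Δ = trace² - 4·det = 484 - 444 = 40.
Step 3 — eigenvalues:
  λ = (trace ± √Δ)/2 = (22 ± 6.3246)/2,
  λ_1 = 14.1623,  λ_2 = 7.8377.

Step 4 — unit eigenvector for λ_1: solve (Sigma - λ_1 I)v = 0. First row:
  (12 - 14.1623)·v_x + (3)·v_y = 0, i.e. (-2.1623)·v_x + (3)·v_y = 0,
  so v ∝ (b, λ_1 - a) = (3, 2.1623) = u.
  ||u|| = √((3)² + (2.1623)²) = √(13.6754) ≈ 3.698,
  v_1 = u/||u|| ≈ (0.8112, 0.5847) (||v_1|| = 1).

λ_1 = 14.1623,  λ_2 = 7.8377;  v_1 ≈ (0.8112, 0.5847)


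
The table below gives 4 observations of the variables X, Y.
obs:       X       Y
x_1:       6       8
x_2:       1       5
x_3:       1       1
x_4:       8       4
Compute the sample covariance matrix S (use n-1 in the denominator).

Step 1 — column means:
  mean(X) = (6 + 1 + 1 + 8) / 4 = 16/4 = 4
  mean(Y) = (8 + 5 + 1 + 4) / 4 = 18/4 = 4.5

Step 2 — sample covariance S[i,j] = (1/(n-1)) · Σ_k (x_{k,i} - mean_i) · (x_{k,j} - mean_j), with n-1 = 3.
  S[X,X] = ((2)·(2) + (-3)·(-3) + (-3)·(-3) + (4)·(4)) / 3 = 38/3 = 12.6667
  S[X,Y] = ((2)·(3.5) + (-3)·(0.5) + (-3)·(-3.5) + (4)·(-0.5)) / 3 = 14/3 = 4.6667
  S[Y,Y] = ((3.5)·(3.5) + (0.5)·(0.5) + (-3.5)·(-3.5) + (-0.5)·(-0.5)) / 3 = 25/3 = 8.3333

S is symmetric (S[j,i] = S[i,j]). Assembling:

S = [[12.6667, 4.6667],
 [4.6667, 8.3333]]


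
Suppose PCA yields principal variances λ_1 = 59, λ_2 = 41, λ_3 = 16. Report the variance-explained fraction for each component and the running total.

Step 1 — total variance = trace(Sigma) = Σ λ_i = 59 + 41 + 16 = 116.

Step 2 — fraction explained by component i = λ_i / Σ λ:
  PC1: 59/116 = 0.5086
  PC2: 41/116 = 0.3534
  PC3: 16/116 = 0.1379

Step 3 — cumulative fraction after k components = (λ_1 + ... + λ_k) / Σ λ:
  k = 1: 59/116 = 0.5086
  k = 2: (59 + 41)/116 = 100/116 = 0.8621
  k = 3: (59 + 41 + 16)/116 = 116/116 = 1

Summary (fraction, with percent):

explained: PC1 0.5086 (50.86%), PC2 0.3534 (35.34%), PC3 0.1379 (13.79%);  cumulative: 0.5086, 0.8621, 1


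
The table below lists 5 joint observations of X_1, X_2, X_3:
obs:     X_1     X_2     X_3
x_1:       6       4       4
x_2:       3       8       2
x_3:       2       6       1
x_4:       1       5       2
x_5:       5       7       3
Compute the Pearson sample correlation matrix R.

Step 1 — column means:
  mean(X_1) = (6 + 3 + 2 + 1 + 5) / 5 = 17/5 = 3.4
  mean(X_2) = (4 + 8 + 6 + 5 + 7) / 5 = 30/5 = 6
  mean(X_3) = (4 + 2 + 1 + 2 + 3) / 5 = 12/5 = 2.4

Step 2 — sample variances and covariances s[i,j] = (1/(n-1)) · Σ_k (x_{k,i} - mean_i) · (x_{k,j} - mean_j), with n-1 = 4:
  s[X_1,X_1] = ((2.6)·(2.6) + (-0.4)·(-0.4) + (-1.4)·(-1.4) + (-2.4)·(-2.4) + (1.6)·(1.6)) / 4 = 17.2/4 = 4.3
  s[X_1,X_2] = ((2.6)·(-2) + (-0.4)·(2) + (-1.4)·(0) + (-2.4)·(-1) + (1.6)·(1)) / 4 = -2/4 = -0.5
  s[X_1,X_3] = ((2.6)·(1.6) + (-0.4)·(-0.4) + (-1.4)·(-1.4) + (-2.4)·(-0.4) + (1.6)·(0.6)) / 4 = 8.2/4 = 2.05
  s[X_2,X_2] = ((-2)·(-2) + (2)·(2) + (0)·(0) + (-1)·(-1) + (1)·(1)) / 4 = 10/4 = 2.5
  s[X_2,X_3] = ((-2)·(1.6) + (2)·(-0.4) + (0)·(-1.4) + (-1)·(-0.4) + (1)·(0.6)) / 4 = -3/4 = -0.75
  s[X_3,X_3] = ((1.6)·(1.6) + (-0.4)·(-0.4) + (-1.4)·(-1.4) + (-0.4)·(-0.4) + (0.6)·(0.6)) / 4 = 5.2/4 = 1.3
  Sample standard deviations s_i = √(s[i,i]):
  s(X_1) = √(4.3) = 2.0736
  s(X_2) = √(2.5) = 1.5811
  s(X_3) = √(1.3) = 1.1402

Step 3 — r_{ij} = s_{ij} / (s_i · s_j):
  r[X_1,X_1] = 1 (diagonal).
  r[X_1,X_2] = -0.5 / (2.0736 · 1.5811) = -0.5 / 3.2787 = -0.1525
  r[X_1,X_3] = 2.05 / (2.0736 · 1.1402) = 2.05 / 2.3643 = 0.8671
  r[X_2,X_2] = 1 (diagonal).
  r[X_2,X_3] = -0.75 / (1.5811 · 1.1402) = -0.75 / 1.8028 = -0.416
  r[X_3,X_3] = 1 (diagonal).

R is symmetric with unit diagonal. Assembling:

R = [[1, -0.1525, 0.8671],
 [-0.1525, 1, -0.416],
 [0.8671, -0.416, 1]]


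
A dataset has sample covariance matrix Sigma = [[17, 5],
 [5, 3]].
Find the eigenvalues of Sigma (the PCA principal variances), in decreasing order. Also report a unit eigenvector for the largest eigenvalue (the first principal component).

Step 1 — characteristic polynomial of 2×2 Sigma:
  det(Sigma - λI) = λ² - trace · λ + det = 0.
  trace = 17 + 3 = 20, det = 17·3 - (5)² = 26.
Step 2 — discriminant:
  Δ = trace² - 4·det = 400 - 104 = 296.
Step 3 — eigenvalues:
  λ = (trace ± √Δ)/2 = (20 ± 17.2047)/2,
  λ_1 = 18.6023,  λ_2 = 1.3977.

Step 4 — unit eigenvector for λ_1: solve (Sigma - λ_1 I)v = 0. First row:
  (17 - 18.6023)·v_x + (5)·v_y = 0, i.e. (-1.6023)·v_x + (5)·v_y = 0,
  so v ∝ (b, λ_1 - a) = (5, 1.6023) = u.
  ||u|| = √((5)² + (1.6023)²) = √(27.5674) ≈ 5.2505,
  v_1 = u/||u|| ≈ (0.9523, 0.3052) (||v_1|| = 1).

λ_1 = 18.6023,  λ_2 = 1.3977;  v_1 ≈ (0.9523, 0.3052)


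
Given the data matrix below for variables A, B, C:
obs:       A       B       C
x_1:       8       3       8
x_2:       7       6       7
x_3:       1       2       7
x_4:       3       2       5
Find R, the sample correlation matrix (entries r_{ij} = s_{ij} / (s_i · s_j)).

Step 1 — column means:
  mean(A) = (8 + 7 + 1 + 3) / 4 = 19/4 = 4.75
  mean(B) = (3 + 6 + 2 + 2) / 4 = 13/4 = 3.25
  mean(C) = (8 + 7 + 7 + 5) / 4 = 27/4 = 6.75

Step 2 — sample variances and covariances s[i,j] = (1/(n-1)) · Σ_k (x_{k,i} - mean_i) · (x_{k,j} - mean_j), with n-1 = 3:
  s[A,A] = ((3.25)·(3.25) + (2.25)·(2.25) + (-3.75)·(-3.75) + (-1.75)·(-1.75)) / 3 = 32.75/3 = 10.9167
  s[A,B] = ((3.25)·(-0.25) + (2.25)·(2.75) + (-3.75)·(-1.25) + (-1.75)·(-1.25)) / 3 = 12.25/3 = 4.0833
  s[A,C] = ((3.25)·(1.25) + (2.25)·(0.25) + (-3.75)·(0.25) + (-1.75)·(-1.75)) / 3 = 6.75/3 = 2.25
  s[B,B] = ((-0.25)·(-0.25) + (2.75)·(2.75) + (-1.25)·(-1.25) + (-1.25)·(-1.25)) / 3 = 10.75/3 = 3.5833
  s[B,C] = ((-0.25)·(1.25) + (2.75)·(0.25) + (-1.25)·(0.25) + (-1.25)·(-1.75)) / 3 = 2.25/3 = 0.75
  s[C,C] = ((1.25)·(1.25) + (0.25)·(0.25) + (0.25)·(0.25) + (-1.75)·(-1.75)) / 3 = 4.75/3 = 1.5833
  Sample standard deviations s_i = √(s[i,i]):
  s(A) = √(10.9167) = 3.304
  s(B) = √(3.5833) = 1.893
  s(C) = √(1.5833) = 1.2583

Step 3 — r_{ij} = s_{ij} / (s_i · s_j):
  r[A,A] = 1 (diagonal).
  r[A,B] = 4.0833 / (3.304 · 1.893) = 4.0833 / 6.2544 = 0.6529
  r[A,C] = 2.25 / (3.304 · 1.2583) = 2.25 / 4.1575 = 0.5412
  r[B,B] = 1 (diagonal).
  r[B,C] = 0.75 / (1.893 · 1.2583) = 0.75 / 2.3819 = 0.3149
  r[C,C] = 1 (diagonal).

R is symmetric with unit diagonal. Assembling:

R = [[1, 0.6529, 0.5412],
 [0.6529, 1, 0.3149],
 [0.5412, 0.3149, 1]]


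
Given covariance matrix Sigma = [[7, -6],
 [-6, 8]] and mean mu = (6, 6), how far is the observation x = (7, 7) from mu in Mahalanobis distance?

Step 1 — centre the observation: (x - mu) = (1, 1).

Step 2 — invert Sigma. det(Sigma) = 7·8 - (-6)² = 20.
  Sigma^{-1} = (1/det) · [[d, -b], [-b, a]] = [[0.4, 0.3],
 [0.3, 0.35]].

Step 3 — form the quadratic (x - mu)^T · Sigma^{-1} · (x - mu):
  Sigma^{-1} · (x - mu) = (0.7, 0.65).
  (x - mu)^T · [Sigma^{-1} · (x - mu)] = (1)·(0.7) + (1)·(0.65) = 1.35.

Step 4 — take square root: d = √(1.35) ≈ 1.1619.

d(x, mu) = √(1.35) ≈ 1.1619


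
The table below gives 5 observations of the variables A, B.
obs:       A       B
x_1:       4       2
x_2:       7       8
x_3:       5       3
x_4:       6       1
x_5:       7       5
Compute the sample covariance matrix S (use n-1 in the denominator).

Step 1 — column means:
  mean(A) = (4 + 7 + 5 + 6 + 7) / 5 = 29/5 = 5.8
  mean(B) = (2 + 8 + 3 + 1 + 5) / 5 = 19/5 = 3.8

Step 2 — sample covariance S[i,j] = (1/(n-1)) · Σ_k (x_{k,i} - mean_i) · (x_{k,j} - mean_j), with n-1 = 4.
  S[A,A] = ((-1.8)·(-1.8) + (1.2)·(1.2) + (-0.8)·(-0.8) + (0.2)·(0.2) + (1.2)·(1.2)) / 4 = 6.8/4 = 1.7
  S[A,B] = ((-1.8)·(-1.8) + (1.2)·(4.2) + (-0.8)·(-0.8) + (0.2)·(-2.8) + (1.2)·(1.2)) / 4 = 9.8/4 = 2.45
  S[B,B] = ((-1.8)·(-1.8) + (4.2)·(4.2) + (-0.8)·(-0.8) + (-2.8)·(-2.8) + (1.2)·(1.2)) / 4 = 30.8/4 = 7.7

S is symmetric (S[j,i] = S[i,j]). Assembling:

S = [[1.7, 2.45],
 [2.45, 7.7]]


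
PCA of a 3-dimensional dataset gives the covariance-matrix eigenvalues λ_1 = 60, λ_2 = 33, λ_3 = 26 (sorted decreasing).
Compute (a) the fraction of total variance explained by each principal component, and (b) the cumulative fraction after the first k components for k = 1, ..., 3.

Step 1 — total variance = trace(Sigma) = Σ λ_i = 60 + 33 + 26 = 119.

Step 2 — fraction explained by component i = λ_i / Σ λ:
  PC1: 60/119 = 0.5042
  PC2: 33/119 = 0.2773
  PC3: 26/119 = 0.2185

Step 3 — cumulative fraction after k components = (λ_1 + ... + λ_k) / Σ λ:
  k = 1: 60/119 = 0.5042
  k = 2: (60 + 33)/119 = 93/119 = 0.7815
  k = 3: (60 + 33 + 26)/119 = 119/119 = 1

Summary (fraction, with percent):

explained: PC1 0.5042 (50.42%), PC2 0.2773 (27.73%), PC3 0.2185 (21.85%);  cumulative: 0.5042, 0.7815, 1


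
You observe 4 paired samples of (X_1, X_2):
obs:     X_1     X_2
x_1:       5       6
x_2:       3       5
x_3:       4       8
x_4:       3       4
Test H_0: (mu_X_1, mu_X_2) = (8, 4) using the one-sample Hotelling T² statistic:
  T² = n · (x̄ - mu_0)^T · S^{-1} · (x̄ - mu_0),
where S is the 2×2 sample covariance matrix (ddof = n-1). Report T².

Step 1 — sample mean vector:
  mean(X_1) = (5 + 3 + 4 + 3) / 4 = 15/4 = 3.75
  mean(X_2) = (6 + 5 + 8 + 4) / 4 = 23/4 = 5.75
  x̄ = (3.75, 5.75),  deviation x̄ - mu_0 = (3.75, 5.75) - (8, 4) = (-4.25, 1.75).

Step 2 — sample covariance matrix, S[i,j] = (1/(n-1)) · Σ_k (x_{k,i} - mean_i) · (x_{k,j} - mean_j), divisor n-1 = 3:
  S[X_1,X_1] = ((1.25)·(1.25) + (-0.75)·(-0.75) + (0.25)·(0.25) + (-0.75)·(-0.75)) / 3 = 2.75/3 = 0.9167
  S[X_1,X_2] = ((1.25)·(0.25) + (-0.75)·(-0.75) + (0.25)·(2.25) + (-0.75)·(-1.75)) / 3 = 2.75/3 = 0.9167
  S[X_2,X_2] = ((0.25)·(0.25) + (-0.75)·(-0.75) + (2.25)·(2.25) + (-1.75)·(-1.75)) / 3 = 8.75/3 = 2.9167
  S = [[0.9167, 0.9167],
 [0.9167, 2.9167]].

Step 3 — invert S. det(S) = 0.9167·2.9167 - (0.9167)² = 1.8333.
  S^{-1} = (1/det) · [[d, -b], [-b, a]] = [[1.5909, -0.5],
 [-0.5, 0.5]].

Step 4 — quadratic form (x̄ - mu_0)^T · S^{-1} · (x̄ - mu_0):
  S^{-1} · (x̄ - mu_0) = (-7.6364, 3),
  (x̄ - mu_0)^T · [...] = (-4.25)·(-7.6364) + (1.75)·(3) = 37.7045.

Step 5 — scale by n: T² = 4 · 37.7045 = 150.8182.

T² ≈ 150.8182


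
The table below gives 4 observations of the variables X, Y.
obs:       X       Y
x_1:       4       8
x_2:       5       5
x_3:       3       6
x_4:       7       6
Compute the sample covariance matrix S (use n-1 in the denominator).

Step 1 — column means:
  mean(X) = (4 + 5 + 3 + 7) / 4 = 19/4 = 4.75
  mean(Y) = (8 + 5 + 6 + 6) / 4 = 25/4 = 6.25

Step 2 — sample covariance S[i,j] = (1/(n-1)) · Σ_k (x_{k,i} - mean_i) · (x_{k,j} - mean_j), with n-1 = 3.
  S[X,X] = ((-0.75)·(-0.75) + (0.25)·(0.25) + (-1.75)·(-1.75) + (2.25)·(2.25)) / 3 = 8.75/3 = 2.9167
  S[X,Y] = ((-0.75)·(1.75) + (0.25)·(-1.25) + (-1.75)·(-0.25) + (2.25)·(-0.25)) / 3 = -1.75/3 = -0.5833
  S[Y,Y] = ((1.75)·(1.75) + (-1.25)·(-1.25) + (-0.25)·(-0.25) + (-0.25)·(-0.25)) / 3 = 4.75/3 = 1.5833

S is symmetric (S[j,i] = S[i,j]). Assembling:

S = [[2.9167, -0.5833],
 [-0.5833, 1.5833]]


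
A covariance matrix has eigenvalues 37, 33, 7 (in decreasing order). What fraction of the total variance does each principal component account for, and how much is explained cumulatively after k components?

Step 1 — total variance = trace(Sigma) = Σ λ_i = 37 + 33 + 7 = 77.

Step 2 — fraction explained by component i = λ_i / Σ λ:
  PC1: 37/77 = 0.4805
  PC2: 33/77 = 0.4286
  PC3: 7/77 = 0.0909

Step 3 — cumulative fraction after k components = (λ_1 + ... + λ_k) / Σ λ:
  k = 1: 37/77 = 0.4805
  k = 2: (37 + 33)/77 = 70/77 = 0.9091
  k = 3: (37 + 33 + 7)/77 = 77/77 = 1

Summary (fraction, with percent):

explained: PC1 0.4805 (48.05%), PC2 0.4286 (42.86%), PC3 0.0909 (9.09%);  cumulative: 0.4805, 0.9091, 1


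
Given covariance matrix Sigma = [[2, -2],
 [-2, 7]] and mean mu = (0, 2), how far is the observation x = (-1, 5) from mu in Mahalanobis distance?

Step 1 — centre the observation: (x - mu) = (-1, 3).

Step 2 — invert Sigma. det(Sigma) = 2·7 - (-2)² = 10.
  Sigma^{-1} = (1/det) · [[d, -b], [-b, a]] = [[0.7, 0.2],
 [0.2, 0.2]].

Step 3 — form the quadratic (x - mu)^T · Sigma^{-1} · (x - mu):
  Sigma^{-1} · (x - mu) = (-0.1, 0.4).
  (x - mu)^T · [Sigma^{-1} · (x - mu)] = (-1)·(-0.1) + (3)·(0.4) = 1.3.

Step 4 — take square root: d = √(1.3) ≈ 1.1402.

d(x, mu) = √(1.3) ≈ 1.1402


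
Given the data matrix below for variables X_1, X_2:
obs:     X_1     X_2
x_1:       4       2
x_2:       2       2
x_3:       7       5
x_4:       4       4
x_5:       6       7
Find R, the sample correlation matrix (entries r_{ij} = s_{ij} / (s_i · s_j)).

Step 1 — column means:
  mean(X_1) = (4 + 2 + 7 + 4 + 6) / 5 = 23/5 = 4.6
  mean(X_2) = (2 + 2 + 5 + 4 + 7) / 5 = 20/5 = 4

Step 2 — sample variances and covariances s[i,j] = (1/(n-1)) · Σ_k (x_{k,i} - mean_i) · (x_{k,j} - mean_j), with n-1 = 4:
  s[X_1,X_1] = ((-0.6)·(-0.6) + (-2.6)·(-2.6) + (2.4)·(2.4) + (-0.6)·(-0.6) + (1.4)·(1.4)) / 4 = 15.2/4 = 3.8
  s[X_1,X_2] = ((-0.6)·(-2) + (-2.6)·(-2) + (2.4)·(1) + (-0.6)·(0) + (1.4)·(3)) / 4 = 13/4 = 3.25
  s[X_2,X_2] = ((-2)·(-2) + (-2)·(-2) + (1)·(1) + (0)·(0) + (3)·(3)) / 4 = 18/4 = 4.5
  Sample standard deviations s_i = √(s[i,i]):
  s(X_1) = √(3.8) = 1.9494
  s(X_2) = √(4.5) = 2.1213

Step 3 — r_{ij} = s_{ij} / (s_i · s_j):
  r[X_1,X_1] = 1 (diagonal).
  r[X_1,X_2] = 3.25 / (1.9494 · 2.1213) = 3.25 / 4.1352 = 0.7859
  r[X_2,X_2] = 1 (diagonal).

R is symmetric with unit diagonal. Assembling:

R = [[1, 0.7859],
 [0.7859, 1]]


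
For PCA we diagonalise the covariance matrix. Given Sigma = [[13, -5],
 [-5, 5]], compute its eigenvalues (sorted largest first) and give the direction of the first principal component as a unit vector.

Step 1 — characteristic polynomial of 2×2 Sigma:
  det(Sigma - λI) = λ² - trace · λ + det = 0.
  trace = 13 + 5 = 18, det = 13·5 - (-5)² = 40.
Step 2 — discriminant:
  Δ = trace² - 4·det = 324 - 160 = 164.
Step 3 — eigenvalues:
  λ = (trace ± √Δ)/2 = (18 ± 12.8062)/2,
  λ_1 = 15.4031,  λ_2 = 2.5969.

Step 4 — unit eigenvector for λ_1: solve (Sigma - λ_1 I)v = 0. First row:
  (13 - 15.4031)·v_x + (-5)·v_y = 0, i.e. (-2.4031)·v_x + (-5)·v_y = 0,
  so v ∝ (b, λ_1 - a) = (-5, 2.4031); multiply by -1 so the first entry is positive: u = (5, -2.4031).
  ||u|| = √((5)² + (-2.4031)²) = √(30.775) ≈ 5.5475,
  v_1 = u/||u|| ≈ (0.9013, -0.4332) (||v_1|| = 1).

λ_1 = 15.4031,  λ_2 = 2.5969;  v_1 ≈ (0.9013, -0.4332)


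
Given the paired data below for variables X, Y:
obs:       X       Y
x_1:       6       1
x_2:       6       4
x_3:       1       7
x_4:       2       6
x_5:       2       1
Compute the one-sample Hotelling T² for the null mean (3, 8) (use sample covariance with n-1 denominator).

Step 1 — sample mean vector:
  mean(X) = (6 + 6 + 1 + 2 + 2) / 5 = 17/5 = 3.4
  mean(Y) = (1 + 4 + 7 + 6 + 1) / 5 = 19/5 = 3.8
  x̄ = (3.4, 3.8),  deviation x̄ - mu_0 = (3.4, 3.8) - (3, 8) = (0.4, -4.2).

Step 2 — sample covariance matrix, S[i,j] = (1/(n-1)) · Σ_k (x_{k,i} - mean_i) · (x_{k,j} - mean_j), divisor n-1 = 4:
  S[X,X] = ((2.6)·(2.6) + (2.6)·(2.6) + (-2.4)·(-2.4) + (-1.4)·(-1.4) + (-1.4)·(-1.4)) / 4 = 23.2/4 = 5.8
  S[X,Y] = ((2.6)·(-2.8) + (2.6)·(0.2) + (-2.4)·(3.2) + (-1.4)·(2.2) + (-1.4)·(-2.8)) / 4 = -13.6/4 = -3.4
  S[Y,Y] = ((-2.8)·(-2.8) + (0.2)·(0.2) + (3.2)·(3.2) + (2.2)·(2.2) + (-2.8)·(-2.8)) / 4 = 30.8/4 = 7.7
  S = [[5.8, -3.4],
 [-3.4, 7.7]].

Step 3 — invert S. det(S) = 5.8·7.7 - (-3.4)² = 33.1.
  S^{-1} = (1/det) · [[d, -b], [-b, a]] = [[0.2326, 0.1027],
 [0.1027, 0.1752]].

Step 4 — quadratic form (x̄ - mu_0)^T · S^{-1} · (x̄ - mu_0):
  S^{-1} · (x̄ - mu_0) = (-0.3384, -0.6949),
  (x̄ - mu_0)^T · [...] = (0.4)·(-0.3384) + (-4.2)·(-0.6949) = 2.7831.

Step 5 — scale by n: T² = 5 · 2.7831 = 13.9154.

T² ≈ 13.9154
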